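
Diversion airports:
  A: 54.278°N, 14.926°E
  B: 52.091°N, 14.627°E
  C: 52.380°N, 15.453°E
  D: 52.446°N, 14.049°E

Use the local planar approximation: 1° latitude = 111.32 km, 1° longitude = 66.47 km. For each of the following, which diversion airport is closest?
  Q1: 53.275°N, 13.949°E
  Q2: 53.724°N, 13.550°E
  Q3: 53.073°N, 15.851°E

Q1→D; Q2→A; Q3→C

Q1 at 53.275°N, 13.949°E:
  A: 129.166 km
  B: 139.295 km
  C: 141.140 km
  D: 92.523 km
  → nearest: D (92.523 km)
Q2 at 53.724°N, 13.550°E:
  A: 110.312 km
  B: 195.374 km
  C: 195.920 km
  D: 146.082 km
  → nearest: A (110.312 km)
Q3 at 53.073°N, 15.851°E:
  A: 147.560 km
  B: 136.269 km
  C: 81.555 km
  D: 138.632 km
  → nearest: C (81.555 km)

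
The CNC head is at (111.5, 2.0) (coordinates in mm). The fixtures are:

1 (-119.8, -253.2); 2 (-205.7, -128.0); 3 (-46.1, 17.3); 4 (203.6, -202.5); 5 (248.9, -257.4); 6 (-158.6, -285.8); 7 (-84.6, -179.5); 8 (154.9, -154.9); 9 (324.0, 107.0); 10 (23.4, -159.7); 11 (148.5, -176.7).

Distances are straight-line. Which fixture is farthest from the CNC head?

Distances from (111.5, 2.0):
1: √((-231.3)² + (-255.2)²) = √(53499.690 + 65127.040) = 344.4 mm
2: √((-317.2)² + (-130.0)²) = √(100615.840 + 16900.000) = 342.8 mm
3: √((-157.6)² + (15.3)²) = √(24837.760 + 234.090) = 158.3 mm
4: √((92.1)² + (-204.5)²) = √(8482.410 + 41820.250) = 224.3 mm
5: √((137.4)² + (-259.4)²) = √(18878.760 + 67288.360) = 293.5 mm
6: √((-270.1)² + (-287.8)²) = √(72954.010 + 82828.840) = 394.7 mm
7: √((-196.1)² + (-181.5)²) = √(38455.210 + 32942.250) = 267.2 mm
8: √((43.4)² + (-156.9)²) = √(1883.560 + 24617.610) = 162.8 mm
9: √((212.5)² + (105.0)²) = √(45156.250 + 11025.000) = 237.0 mm
10: √((-88.1)² + (-161.7)²) = √(7761.610 + 26146.890) = 184.1 mm
11: √((37.0)² + (-178.7)²) = √(1369.000 + 31933.690) = 182.5 mm
Maximum: 6 at 394.7 mm.

6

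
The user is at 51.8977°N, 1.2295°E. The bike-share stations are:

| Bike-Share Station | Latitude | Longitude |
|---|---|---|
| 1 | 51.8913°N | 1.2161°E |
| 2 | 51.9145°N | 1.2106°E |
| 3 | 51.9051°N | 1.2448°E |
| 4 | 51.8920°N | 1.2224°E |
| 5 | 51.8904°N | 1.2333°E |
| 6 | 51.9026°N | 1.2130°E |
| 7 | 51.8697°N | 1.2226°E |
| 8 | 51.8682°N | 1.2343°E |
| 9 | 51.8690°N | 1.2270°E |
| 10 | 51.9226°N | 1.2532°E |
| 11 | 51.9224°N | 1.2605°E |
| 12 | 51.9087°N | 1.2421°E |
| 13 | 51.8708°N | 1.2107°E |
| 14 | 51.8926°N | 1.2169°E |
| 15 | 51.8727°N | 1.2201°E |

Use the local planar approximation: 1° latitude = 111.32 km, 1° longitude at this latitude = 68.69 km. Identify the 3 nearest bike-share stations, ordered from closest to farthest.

4, 5, 14

Distances from 51.8977°N, 1.2295°E:
1: √((-0.0064·111.32)² + (-0.0134·68.69)²) = √(0.507582 + 0.847221) = 1.1640 km
2: √((0.0168·111.32)² + (-0.0189·68.69)²) = √(3.497558 + 1.685430) = 2.2766 km
3: √((0.0074·111.32)² + (0.0153·68.69)²) = √(0.678594 + 1.104511) = 1.3353 km
4: √((-0.0057·111.32)² + (-0.0071·68.69)²) = √(0.402621 + 0.237850) = 0.8003 km
5: √((-0.0073·111.32)² + (0.0038·68.69)²) = √(0.660377 + 0.068132) = 0.8535 km
6: √((0.0049·111.32)² + (-0.0165·68.69)²) = √(0.297535 + 1.284562) = 1.2578 km
7: √((-0.0280·111.32)² + (-0.0069·68.69)²) = √(9.715440 + 0.224639) = 3.1528 km
8: √((-0.0295·111.32)² + (0.0048·68.69)²) = √(10.784262 + 0.108710) = 3.3005 km
9: √((-0.0287·111.32)² + (-0.0025·68.69)²) = √(10.207284 + 0.029489) = 3.1995 km
10: √((0.0249·111.32)² + (0.0237·68.69)²) = √(7.683252 + 2.650231) = 3.2146 km
11: √((0.0247·111.32)² + (0.0310·68.69)²) = √(7.560322 + 4.534302) = 3.4777 km
12: √((0.0110·111.32)² + (0.0126·68.69)²) = √(1.499449 + 0.749080) = 1.4995 km
13: √((-0.0269·111.32)² + (-0.0188·68.69)²) = √(8.967078 + 1.667642) = 3.2611 km
14: √((-0.0051·111.32)² + (-0.0126·68.69)²) = √(0.322320 + 0.749080) = 1.0351 km
15: √((-0.0250·111.32)² + (-0.0094·68.69)²) = √(7.745089 + 0.416910) = 2.8569 km
Sorted: 4 (0.8003 km) < 5 (0.8535 km) < 14 (1.0351 km) < 1 (1.1640 km) < 6 (1.2578 km) < …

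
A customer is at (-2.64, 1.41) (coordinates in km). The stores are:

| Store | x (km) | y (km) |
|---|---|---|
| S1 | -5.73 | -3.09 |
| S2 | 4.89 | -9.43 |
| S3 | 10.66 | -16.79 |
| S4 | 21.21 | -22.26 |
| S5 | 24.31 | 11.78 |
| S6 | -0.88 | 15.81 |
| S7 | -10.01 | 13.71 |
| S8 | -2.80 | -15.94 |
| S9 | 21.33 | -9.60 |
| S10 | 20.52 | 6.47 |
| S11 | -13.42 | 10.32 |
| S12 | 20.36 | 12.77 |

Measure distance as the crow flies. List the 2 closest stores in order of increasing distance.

Distances from (-2.64, 1.41):
S1: 5.46 km
S2: 13.20 km
S3: 22.54 km
S4: 33.60 km
S5: 28.88 km
S6: 14.51 km
S7: 14.34 km
S8: 17.35 km
S9: 26.38 km
S10: 23.71 km
S11: 13.99 km
S12: 25.65 km
Sorted: S1 (5.46 km) < S2 (13.20 km) < S11 (13.99 km) < S7 (14.34 km) < …

S1, S2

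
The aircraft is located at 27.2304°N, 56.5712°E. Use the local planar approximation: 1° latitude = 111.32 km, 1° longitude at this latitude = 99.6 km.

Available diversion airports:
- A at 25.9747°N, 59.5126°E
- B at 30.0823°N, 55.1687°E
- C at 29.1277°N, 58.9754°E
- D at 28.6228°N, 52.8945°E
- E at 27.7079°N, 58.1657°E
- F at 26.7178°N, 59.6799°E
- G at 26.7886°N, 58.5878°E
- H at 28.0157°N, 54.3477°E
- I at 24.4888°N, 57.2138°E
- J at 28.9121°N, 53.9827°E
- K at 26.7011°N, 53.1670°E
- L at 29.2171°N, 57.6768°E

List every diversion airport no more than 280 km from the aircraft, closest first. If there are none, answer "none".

E, G, H, L

Distances from 27.2304°N, 56.5712°E:
A: 324.6033 km
B: 346.8464 km
C: 319.2943 km
D: 397.6526 km
E: 167.4718 km
F: 314.8408 km
G: 206.7870 km
H: 238.0903 km
I: 311.8338 km
J: 318.6138 km
K: 344.1400 km
L: 247.0575 km
Threshold 280 km: E (167.4718 km), G (206.7870 km), H (238.0903 km), L (247.0575 km) are within range.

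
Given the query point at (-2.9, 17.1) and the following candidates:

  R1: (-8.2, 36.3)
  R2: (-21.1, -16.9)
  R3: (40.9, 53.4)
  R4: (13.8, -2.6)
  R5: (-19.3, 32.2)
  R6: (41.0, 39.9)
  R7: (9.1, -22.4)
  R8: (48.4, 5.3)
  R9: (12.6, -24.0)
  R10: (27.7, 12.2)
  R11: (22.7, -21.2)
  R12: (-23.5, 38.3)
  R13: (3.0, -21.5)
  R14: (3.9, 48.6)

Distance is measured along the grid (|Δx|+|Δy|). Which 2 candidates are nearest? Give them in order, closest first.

Distances from (-2.9, 17.1):
R1: 24.5
R2: 52.2
R3: 80.1
R4: 36.4
R5: 31.5
R6: 66.7
R7: 51.5
R8: 63.1
R9: 56.6
R10: 35.5
R11: 63.9
R12: 41.8
R13: 44.5
R14: 38.3
Sorted: R1 (24.5) < R5 (31.5) < R10 (35.5) < R4 (36.4) < …

R1, R5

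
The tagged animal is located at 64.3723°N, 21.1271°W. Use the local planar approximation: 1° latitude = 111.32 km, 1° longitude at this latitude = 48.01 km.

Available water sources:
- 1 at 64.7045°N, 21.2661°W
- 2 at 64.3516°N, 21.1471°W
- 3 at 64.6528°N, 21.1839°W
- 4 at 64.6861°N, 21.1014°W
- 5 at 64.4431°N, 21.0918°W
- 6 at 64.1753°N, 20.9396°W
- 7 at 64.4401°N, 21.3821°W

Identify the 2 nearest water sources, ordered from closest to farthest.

2, 5

Distances from 64.3723°N, 21.1271°W:
1: 37.5778 km
2: 2.4964 km
3: 31.3441 km
4: 34.9540 km
5: 8.0616 km
6: 23.7057 km
7: 14.3821 km
Sorted: 2 (2.4964 km) < 5 (8.0616 km) < 7 (14.3821 km) < 6 (23.7057 km) < …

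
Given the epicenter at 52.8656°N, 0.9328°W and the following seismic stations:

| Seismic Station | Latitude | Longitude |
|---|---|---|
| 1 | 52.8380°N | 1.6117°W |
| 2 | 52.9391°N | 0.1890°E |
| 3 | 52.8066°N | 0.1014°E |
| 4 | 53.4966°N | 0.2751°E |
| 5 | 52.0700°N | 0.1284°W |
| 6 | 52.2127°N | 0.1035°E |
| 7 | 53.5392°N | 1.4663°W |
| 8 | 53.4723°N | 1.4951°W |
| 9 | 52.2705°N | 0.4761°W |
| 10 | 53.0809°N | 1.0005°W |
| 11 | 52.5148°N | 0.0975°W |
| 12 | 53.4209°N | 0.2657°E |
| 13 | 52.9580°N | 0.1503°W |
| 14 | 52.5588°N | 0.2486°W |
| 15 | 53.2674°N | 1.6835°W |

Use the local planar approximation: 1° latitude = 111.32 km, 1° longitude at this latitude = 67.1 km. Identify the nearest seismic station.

Distances from 52.8656°N, 0.9328°W:
1: 45.6577 km
2: 75.7162 km
3: 69.7049 km
4: 107.2529 km
5: 103.7174 km
6: 100.5869 km
7: 83.0919 km
8: 77.3624 km
9: 72.9910 km
10: 24.3939 km
11: 68.3113 km
12: 101.4322 km
13: 53.5038 km
14: 57.2201 km
15: 67.3644 km
Minimum: 10 at 24.3939 km.

10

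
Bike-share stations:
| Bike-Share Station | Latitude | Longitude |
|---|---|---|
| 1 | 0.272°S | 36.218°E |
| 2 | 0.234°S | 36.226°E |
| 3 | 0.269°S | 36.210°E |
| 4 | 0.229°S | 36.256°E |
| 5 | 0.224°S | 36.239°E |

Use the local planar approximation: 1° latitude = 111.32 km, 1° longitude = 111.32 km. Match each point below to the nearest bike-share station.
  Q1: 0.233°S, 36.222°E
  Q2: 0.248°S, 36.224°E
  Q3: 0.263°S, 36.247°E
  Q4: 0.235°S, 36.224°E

Q1→2; Q2→2; Q3→1; Q4→2

Q1 at 0.233°S, 36.222°E:
  1: √((-0.039·111.32)² + (-0.004·111.32)²) = √(18.84844859 + 0.19827428) = 4.364255 km
  2: √((-0.001·111.32)² + (0.004·111.32)²) = √(0.01239214 + 0.19827428) = 0.458984 km
  3: √((-0.036·111.32)² + (-0.012·111.32)²) = √(16.06021655 + 1.78446851) = 4.224297 km
  4: √((0.004·111.32)² + (0.034·111.32)²) = √(0.19827428 + 14.32531661) = 3.810983 km
  5: √((0.009·111.32)² + (0.017·111.32)²) = √(1.00376353 + 3.58132915) = 2.141283 km
  → nearest: 2 (0.458984 km)
Q2 at 0.248°S, 36.224°E:
  1: √((-0.024·111.32)² + (-0.006·111.32)²) = √(7.13787402 + 0.44611713) = 2.753905 km
  2: √((0.014·111.32)² + (0.002·111.32)²) = √(2.42885991 + 0.04956857) = 1.574303 km
  3: √((-0.021·111.32)² + (-0.014·111.32)²) = √(5.46493480 + 2.42885991) = 2.809590 km
  4: √((0.019·111.32)² + (0.032·111.32)²) = √(4.47356341 + 12.68955382) = 4.142839 km
  5: √((0.024·111.32)² + (0.015·111.32)²) = √(7.13787402 + 2.78823204) = 3.150572 km
  → nearest: 2 (1.574303 km)
Q3 at 0.263°S, 36.247°E:
  1: √((-0.009·111.32)² + (-0.029·111.32)²) = √(1.00376353 + 10.42179176) = 3.380171 km
  2: √((0.029·111.32)² + (-0.021·111.32)²) = √(10.42179176 + 5.46493480) = 3.985816 km
  3: √((-0.006·111.32)² + (-0.037·111.32)²) = √(0.44611713 + 16.96484295) = 4.172644 km
  4: √((0.034·111.32)² + (0.009·111.32)²) = √(14.32531661 + 1.00376353) = 3.915237 km
  5: √((0.039·111.32)² + (-0.008·111.32)²) = √(18.84844859 + 0.79309711) = 4.431878 km
  → nearest: 1 (3.380171 km)
Q4 at 0.235°S, 36.224°E:
  1: √((-0.037·111.32)² + (-0.006·111.32)²) = √(16.96484295 + 0.44611713) = 4.172644 km
  2: √((0.001·111.32)² + (0.002·111.32)²) = √(0.01239214 + 0.04956857) = 0.248919 km
  3: √((-0.034·111.32)² + (-0.014·111.32)²) = √(14.32531661 + 2.42885991) = 4.093187 km
  4: √((0.006·111.32)² + (0.032·111.32)²) = √(0.44611713 + 12.68955382) = 3.624317 km
  5: √((0.011·111.32)² + (0.015·111.32)²) = √(1.49944923 + 2.78823204) = 2.070672 km
  → nearest: 2 (0.248919 km)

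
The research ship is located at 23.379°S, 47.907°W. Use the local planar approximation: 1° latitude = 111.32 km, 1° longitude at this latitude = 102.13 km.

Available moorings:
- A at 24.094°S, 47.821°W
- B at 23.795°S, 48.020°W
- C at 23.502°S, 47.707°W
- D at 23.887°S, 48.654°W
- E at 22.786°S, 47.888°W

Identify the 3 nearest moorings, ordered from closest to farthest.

Distances from 23.379°S, 47.907°W:
A: √((-0.715·111.32)² + (0.086·102.13)²) = √(6335.17300 + 77.14425) = 80.077 km
B: √((-0.416·111.32)² + (-0.113·102.13)²) = √(2144.53460 + 133.18753) = 47.725 km
C: √((-0.123·111.32)² + (0.200·102.13)²) = √(187.48072 + 417.22148) = 24.591 km
D: √((-0.508·111.32)² + (-0.747·102.13)²) = √(3197.96584 + 5820.33347) = 94.965 km
E: √((0.593·111.32)² + (0.019·102.13)²) = √(4357.68448 + 3.76542) = 66.041 km
Sorted: C (24.591 km) < B (47.725 km) < E (66.041 km) < A (80.077 km) < D (94.965 km)

C, B, E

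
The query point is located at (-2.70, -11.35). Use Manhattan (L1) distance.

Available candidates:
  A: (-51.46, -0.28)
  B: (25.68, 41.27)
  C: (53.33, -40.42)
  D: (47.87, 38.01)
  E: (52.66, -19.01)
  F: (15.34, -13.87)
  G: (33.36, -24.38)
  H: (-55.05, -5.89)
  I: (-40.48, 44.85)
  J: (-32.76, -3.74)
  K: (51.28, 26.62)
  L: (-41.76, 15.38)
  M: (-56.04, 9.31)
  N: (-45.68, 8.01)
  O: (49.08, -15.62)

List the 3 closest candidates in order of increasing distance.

F, J, G

Distances from (-2.70, -11.35):
A: |-48.76| + |11.07| = 48.76 + 11.07 = 59.83
B: |28.38| + |52.62| = 28.38 + 52.62 = 81.00
C: |56.03| + |-29.07| = 56.03 + 29.07 = 85.10
D: |50.57| + |49.36| = 50.57 + 49.36 = 99.93
E: |55.36| + |-7.66| = 55.36 + 7.66 = 63.02
F: |18.04| + |-2.52| = 18.04 + 2.52 = 20.56
G: |36.06| + |-13.03| = 36.06 + 13.03 = 49.09
H: |-52.35| + |5.46| = 52.35 + 5.46 = 57.81
I: |-37.78| + |56.20| = 37.78 + 56.20 = 93.98
J: |-30.06| + |7.61| = 30.06 + 7.61 = 37.67
K: |53.98| + |37.97| = 53.98 + 37.97 = 91.95
L: |-39.06| + |26.73| = 39.06 + 26.73 = 65.79
M: |-53.34| + |20.66| = 53.34 + 20.66 = 74.00
N: |-42.98| + |19.36| = 42.98 + 19.36 = 62.34
O: |51.78| + |-4.27| = 51.78 + 4.27 = 56.05
Sorted: F (20.56) < J (37.67) < G (49.09) < O (56.05) < H (57.81) < …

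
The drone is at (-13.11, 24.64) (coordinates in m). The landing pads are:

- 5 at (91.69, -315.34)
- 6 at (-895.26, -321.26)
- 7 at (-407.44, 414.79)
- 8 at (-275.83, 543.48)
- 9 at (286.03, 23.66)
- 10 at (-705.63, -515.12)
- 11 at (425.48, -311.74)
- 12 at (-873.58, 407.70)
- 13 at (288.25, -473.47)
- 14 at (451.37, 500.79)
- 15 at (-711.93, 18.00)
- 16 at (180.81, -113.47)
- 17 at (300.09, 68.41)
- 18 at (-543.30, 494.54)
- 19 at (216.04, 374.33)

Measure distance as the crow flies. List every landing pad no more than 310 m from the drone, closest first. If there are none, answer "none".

Distances from (-13.11, 24.64):
5: √((104.80)² + (-339.98)²) = √(10983.0400 + 115586.4004) = 355.77 m
6: √((-882.15)² + (-345.90)²) = √(778188.6225 + 119646.8100) = 947.54 m
7: √((-394.33)² + (390.15)²) = √(155496.1489 + 152217.0225) = 554.72 m
8: √((-262.72)² + (518.84)²) = √(69021.7984 + 269194.9456) = 581.56 m
9: √((299.14)² + (-0.98)²) = √(89484.7396 + 0.9604) = 299.14 m
10: √((-692.52)² + (-539.76)²) = √(479583.9504 + 291340.8576) = 878.02 m
11: √((438.59)² + (-336.38)²) = √(192361.1881 + 113151.5044) = 552.73 m
12: √((-860.47)² + (383.06)²) = √(740408.6209 + 146734.9636) = 941.88 m
13: √((301.36)² + (-498.11)²) = √(90817.8496 + 248113.5721) = 582.18 m
14: √((464.48)² + (476.15)²) = √(215741.6704 + 226718.8225) = 665.18 m
15: √((-698.82)² + (-6.64)²) = √(488349.3924 + 44.0896) = 698.85 m
16: √((193.92)² + (-138.11)²) = √(37604.9664 + 19074.3721) = 238.07 m
17: √((313.20)² + (43.77)²) = √(98094.2400 + 1915.8129) = 316.24 m
18: √((-530.19)² + (469.90)²) = √(281101.4361 + 220806.0100) = 708.45 m
19: √((229.15)² + (349.69)²) = √(52509.7225 + 122283.0961) = 418.08 m
Threshold 310 m: 16 (238.07 m), 9 (299.14 m) are within range.

16, 9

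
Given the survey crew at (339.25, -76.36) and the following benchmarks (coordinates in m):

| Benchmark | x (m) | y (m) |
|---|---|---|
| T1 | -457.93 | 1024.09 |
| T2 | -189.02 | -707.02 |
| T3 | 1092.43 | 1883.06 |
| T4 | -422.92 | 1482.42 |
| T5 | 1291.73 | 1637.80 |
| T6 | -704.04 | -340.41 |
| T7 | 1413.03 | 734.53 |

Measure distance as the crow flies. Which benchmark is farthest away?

Distances from (339.25, -76.36):
T1: √((-797.18)² + (1100.45)²) = √(635495.9524 + 1210990.2025) = 1358.85 m
T2: √((-528.27)² + (-630.66)²) = √(279069.1929 + 397732.0356) = 822.68 m
T3: √((753.18)² + (1959.42)²) = √(567280.1124 + 3839326.7364) = 2099.19 m
T4: √((-762.17)² + (1558.78)²) = √(580903.1089 + 2429795.0884) = 1735.14 m
T5: √((952.48)² + (1714.16)²) = √(907218.1504 + 2938344.5056) = 1961.01 m
T6: √((-1043.29)² + (-264.05)²) = √(1088454.0241 + 69722.4025) = 1076.19 m
T7: √((1073.78)² + (810.89)²) = √(1153003.4884 + 657542.5921) = 1345.57 m
Maximum: T3 at 2099.19 m.

T3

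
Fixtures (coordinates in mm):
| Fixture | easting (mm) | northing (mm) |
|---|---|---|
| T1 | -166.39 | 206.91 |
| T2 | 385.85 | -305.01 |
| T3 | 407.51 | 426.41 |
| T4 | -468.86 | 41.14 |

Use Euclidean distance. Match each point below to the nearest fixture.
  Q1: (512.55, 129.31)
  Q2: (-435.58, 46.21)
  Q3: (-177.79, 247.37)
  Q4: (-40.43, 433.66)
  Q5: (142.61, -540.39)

Q1 at (512.55, 129.31):
  T1: 683.36 mm
  T2: 452.42 mm
  T3: 315.12 mm
  T4: 985.36 mm
  → nearest: T3 (315.12 mm)
Q2 at (-435.58, 46.21):
  T1: 313.51 mm
  T2: 893.37 mm
  T3: 924.85 mm
  T4: 33.66 mm
  → nearest: T4 (33.66 mm)
Q3 at (-177.79, 247.37):
  T1: 42.04 mm
  T2: 789.19 mm
  T3: 612.07 mm
  T4: 356.72 mm
  → nearest: T1 (42.04 mm)
Q4 at (-40.43, 433.66):
  T1: 259.39 mm
  T2: 852.85 mm
  T3: 448.00 mm
  T4: 581.05 mm
  → nearest: T1 (259.39 mm)
Q5 at (142.61, -540.39):
  T1: 808.66 mm
  T2: 338.48 mm
  T3: 1002.43 mm
  T4: 843.84 mm
  → nearest: T2 (338.48 mm)

Q1→T3; Q2→T4; Q3→T1; Q4→T1; Q5→T2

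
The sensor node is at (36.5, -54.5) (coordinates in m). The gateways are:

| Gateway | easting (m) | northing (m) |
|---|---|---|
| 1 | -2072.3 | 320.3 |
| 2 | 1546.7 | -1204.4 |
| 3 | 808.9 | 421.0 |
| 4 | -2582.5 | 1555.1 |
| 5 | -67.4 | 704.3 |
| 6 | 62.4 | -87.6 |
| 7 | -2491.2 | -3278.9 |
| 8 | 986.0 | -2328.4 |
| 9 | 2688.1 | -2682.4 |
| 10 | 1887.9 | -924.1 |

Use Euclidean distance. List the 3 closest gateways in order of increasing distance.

6, 5, 3

Distances from (36.5, -54.5):
1: √((-2108.8)² + (374.8)²) = √(4447037.440 + 140475.040) = 2141.8 m
2: √((1510.2)² + (-1149.9)²) = √(2280704.040 + 1322270.010) = 1898.2 m
3: √((772.4)² + (475.5)²) = √(596601.760 + 226100.250) = 907.0 m
4: √((-2619.0)² + (1609.6)²) = √(6859161.000 + 2590812.160) = 3074.1 m
5: √((-103.9)² + (758.8)²) = √(10795.210 + 575777.440) = 765.9 m
6: √((25.9)² + (-33.1)²) = √(670.810 + 1095.610) = 42.0 m
7: √((-2527.7)² + (-3224.4)²) = √(6389267.290 + 10396755.360) = 4097.1 m
8: √((949.5)² + (-2273.9)²) = √(901550.250 + 5170621.210) = 2464.2 m
9: √((2651.6)² + (-2627.9)²) = √(7030982.560 + 6905858.410) = 3733.2 m
10: √((1851.4)² + (-869.6)²) = √(3427681.960 + 756204.160) = 2045.5 m
Sorted: 6 (42.0 m) < 5 (765.9 m) < 3 (907.0 m) < 2 (1898.2 m) < 10 (2045.5 m) < …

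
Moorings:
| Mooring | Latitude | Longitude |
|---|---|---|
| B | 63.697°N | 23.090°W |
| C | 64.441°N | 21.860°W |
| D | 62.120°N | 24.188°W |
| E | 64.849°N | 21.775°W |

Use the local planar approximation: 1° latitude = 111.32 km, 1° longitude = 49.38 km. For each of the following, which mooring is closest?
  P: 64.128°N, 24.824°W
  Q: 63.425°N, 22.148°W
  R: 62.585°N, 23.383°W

P→B; Q→B; R→D

P at 64.128°N, 24.824°W:
  B: 98.151 km
  C: 150.453 km
  D: 225.726 km
  E: 170.617 km
  → nearest: B (98.151 km)
Q at 63.425°N, 22.148°W:
  B: 55.503 km
  C: 113.992 km
  D: 176.782 km
  E: 159.586 km
  → nearest: B (55.503 km)
R at 62.585°N, 23.383°W:
  B: 124.631 km
  C: 219.872 km
  D: 65.266 km
  E: 264.241 km
  → nearest: D (65.266 km)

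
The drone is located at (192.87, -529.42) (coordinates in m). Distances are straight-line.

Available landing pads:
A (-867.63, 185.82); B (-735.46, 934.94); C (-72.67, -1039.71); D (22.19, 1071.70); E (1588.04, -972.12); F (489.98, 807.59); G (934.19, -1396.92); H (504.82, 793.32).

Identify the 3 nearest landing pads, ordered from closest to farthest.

Distances from (192.87, -529.42):
A: √((-1060.50)² + (715.24)²) = √(1124660.2500 + 511568.2576) = 1279.15 m
B: √((-928.33)² + (1464.36)²) = √(861796.5889 + 2144350.2096) = 1733.82 m
C: √((-265.54)² + (-510.29)²) = √(70511.4916 + 260395.8841) = 575.25 m
D: √((-170.68)² + (1601.12)²) = √(29131.6624 + 2563585.2544) = 1610.19 m
E: √((1395.17)² + (-442.70)²) = √(1946499.3289 + 195983.2900) = 1463.72 m
F: √((297.11)² + (1337.01)²) = √(88274.3521 + 1787595.7401) = 1369.62 m
G: √((741.32)² + (-867.50)²) = √(549555.3424 + 752556.2500) = 1141.10 m
H: √((311.95)² + (1322.74)²) = √(97312.8025 + 1749641.1076) = 1359.03 m
Sorted: C (575.25 m) < G (1141.10 m) < A (1279.15 m) < H (1359.03 m) < F (1369.62 m) < …

C, G, A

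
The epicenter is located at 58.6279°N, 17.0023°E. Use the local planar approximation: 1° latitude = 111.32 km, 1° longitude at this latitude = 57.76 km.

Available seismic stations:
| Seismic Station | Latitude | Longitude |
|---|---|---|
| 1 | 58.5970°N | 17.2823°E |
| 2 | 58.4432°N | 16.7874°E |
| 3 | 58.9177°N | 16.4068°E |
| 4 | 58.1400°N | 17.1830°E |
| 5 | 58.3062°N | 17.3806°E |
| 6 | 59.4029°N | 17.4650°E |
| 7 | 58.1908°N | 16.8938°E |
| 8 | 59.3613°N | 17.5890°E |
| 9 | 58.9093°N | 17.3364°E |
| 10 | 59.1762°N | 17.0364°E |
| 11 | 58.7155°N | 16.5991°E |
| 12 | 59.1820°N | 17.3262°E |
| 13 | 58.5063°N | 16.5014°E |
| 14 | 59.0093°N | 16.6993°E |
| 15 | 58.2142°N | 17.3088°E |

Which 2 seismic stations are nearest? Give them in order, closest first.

Distances from 58.6279°N, 17.0023°E:
1: √((-0.0309·111.32)² + (0.2800·57.76)²) = √(11.832141 + 261.559460) = 16.5346 km
2: √((-0.1847·111.32)² + (-0.2149·57.76)²) = √(422.746661 + 154.073235) = 24.0171 km
3: √((0.2898·111.32)² + (-0.5955·57.76)²) = √(1040.742183 + 1183.090319) = 47.1575 km
4: √((-0.4879·111.32)² + (0.1807·57.76)²) = √(2949.905011 + 108.935812) = 55.3068 km
5: √((-0.3217·111.32)² + (0.3783·57.76)²) = √(1282.473846 + 477.449070) = 41.9514 km
6: √((0.7750·111.32)² + (0.4627·57.76)²) = √(7443.030529 + 714.255130) = 90.3177 km
7: √((-0.4371·111.32)² + (-0.1085·57.76)²) = √(2367.598239 + 39.274788) = 49.0599 km
8: √((0.7334·111.32)² + (0.5867·57.76)²) = √(6665.430533 + 1148.382447) = 88.3958 km
9: √((0.2814·111.32)² + (0.3341·57.76)²) = √(981.283692 + 372.397983) = 36.7924 km
10: √((0.5483·111.32)² + (0.0341·57.76)²) = √(3725.485583 + 3.879387) = 61.0685 km
11: √((0.0876·111.32)² + (-0.4032·57.76)²) = √(95.094327 + 542.369696) = 25.2480 km
12: √((0.5541·111.32)² + (0.3239·57.76)²) = √(3804.719950 + 350.006625) = 64.4572 km
13: √((-0.1216·111.32)² + (-0.5009·57.76)²) = √(183.237157 + 837.059698) = 31.9421 km
14: √((0.3814·111.32)² + (-0.3030·57.76)²) = √(1802.634891 + 306.294802) = 45.9231 km
15: √((-0.4137·111.32)² + (0.3065·57.76)²) = √(2120.886546 + 313.411788) = 49.3386 km
Sorted: 1 (16.5346 km) < 2 (24.0171 km) < 11 (25.2480 km) < 13 (31.9421 km) < …

1, 2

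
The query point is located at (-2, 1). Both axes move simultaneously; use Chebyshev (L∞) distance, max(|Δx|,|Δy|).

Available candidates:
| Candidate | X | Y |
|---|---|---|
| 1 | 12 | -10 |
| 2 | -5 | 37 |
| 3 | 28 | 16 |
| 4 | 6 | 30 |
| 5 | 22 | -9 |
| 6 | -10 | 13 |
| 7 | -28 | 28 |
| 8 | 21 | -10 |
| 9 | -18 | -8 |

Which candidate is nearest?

6

Distances from (-2, 1):
1: 14
2: 36
3: 30
4: 29
5: 24
6: 12
7: 27
8: 23
9: 16
Minimum: 6 at 12.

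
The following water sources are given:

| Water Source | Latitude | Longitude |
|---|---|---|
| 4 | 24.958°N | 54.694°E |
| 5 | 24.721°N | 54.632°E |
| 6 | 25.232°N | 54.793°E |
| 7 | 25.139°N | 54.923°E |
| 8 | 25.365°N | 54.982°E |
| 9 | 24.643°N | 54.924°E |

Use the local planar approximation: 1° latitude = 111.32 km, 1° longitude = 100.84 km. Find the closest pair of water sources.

Pairwise distances:
4–5: √((-0.237·111.32)² + (-0.062·100.84)²) = √(696.05425 + 39.08850) = 27.114 km
4–6: √((0.274·111.32)² + (0.099·100.84)²) = √(930.35248 + 99.66348) = 32.094 km
4–7: √((0.181·111.32)² + (0.229·100.84)²) = √(405.97898 + 533.25709) = 30.647 km
4–8: √((0.407·111.32)² + (0.288·100.84)²) = √(2052.74600 + 843.43312) = 53.816 km
4–9: √((-0.315·111.32)² + (0.230·100.84)²) = √(1229.61033 + 537.92453) = 42.042 km
5–6: √((0.511·111.32)² + (0.161·100.84)²) = √(3235.84862 + 263.58302) = 59.156 km
5–7: √((0.418·111.32)² + (0.291·100.84)²) = √(2165.20469 + 861.09616) = 55.012 km
5–8: √((0.644·111.32)² + (0.350·100.84)²) = √(5139.46757 + 1245.66644) = 79.907 km
5–9: √((-0.078·111.32)² + (0.292·100.84)²) = √(75.39379 + 867.02451) = 30.699 km
6–7: √((-0.093·111.32)² + (0.130·100.84)²) = √(107.17964 + 171.85112) = 16.704 km
6–8: √((0.133·111.32)² + (0.189·100.84)²) = √(219.20461 + 363.23633) = 24.134 km
6–9: √((-0.589·111.32)² + (0.131·100.84)²) = √(4299.09443 + 174.50516) = 66.885 km
7–8: √((0.226·111.32)² + (0.059·100.84)²) = √(632.94107 + 35.39726) = 25.852 km
7–9: √((-0.496·111.32)² + (0.001·100.84)²) = √(3048.66530 + 0.01017) = 55.215 km
8–9: √((-0.722·111.32)² + (-0.058·100.84)²) = √(6459.82556 + 34.20753) = 80.586 km
Closest pair: 6–7 at 16.704 km.

6 and 7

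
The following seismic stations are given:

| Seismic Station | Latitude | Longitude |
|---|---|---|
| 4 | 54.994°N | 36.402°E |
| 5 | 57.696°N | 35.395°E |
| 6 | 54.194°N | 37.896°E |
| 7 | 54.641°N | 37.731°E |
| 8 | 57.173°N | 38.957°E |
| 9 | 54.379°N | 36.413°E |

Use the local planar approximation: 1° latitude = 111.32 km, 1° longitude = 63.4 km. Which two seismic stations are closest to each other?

6 and 7

Pairwise distances:
4–5: √((2.702·111.32)² + (-1.007·63.4)²) = √(90472.60280 + 4076.03080) = 307.488 km
4–6: √((-0.800·111.32)² + (1.494·63.4)²) = √(7930.97114 + 8971.80262) = 130.011 km
4–7: √((-0.353·111.32)² + (1.329·63.4)²) = √(1544.17247 + 7099.51167) = 92.971 km
4–8: √((2.179·111.32)² + (2.555·63.4)²) = √(58838.40019 + 26239.78817) = 291.682 km
4–9: √((-0.615·111.32)² + (0.011·63.4)²) = √(4687.01806 + 0.48637) = 68.465 km
5–6: √((-3.502·111.32)² + (2.501·63.4)²) = √(151977.28396 + 25142.35182) = 420.856 km
5–7: √((-3.055·111.32)² + (2.336·63.4)²) = √(115656.17482 + 21934.32089) = 370.932 km
5–8: √((-0.523·111.32)² + (3.562·63.4)²) = √(3389.61032 + 50999.55023) = 233.215 km
5–9: √((-3.317·111.32)² + (1.018·63.4)²) = √(136344.41044 + 4165.56650) = 374.847 km
6–7: √((0.447·111.32)² + (-0.165·63.4)²) = √(2476.06158 + 109.43252) = 50.848 km
6–8: √((2.979·111.32)² + (1.061·63.4)²) = √(109973.33659 + 4524.90310) = 338.376 km
6–9: √((0.185·111.32)² + (-1.483·63.4)²) = √(424.12107 + 8840.17409) = 96.251 km
7–8: √((2.532·111.32)² + (1.226·63.4)²) = √(79446.32234 + 6041.70417) = 292.383 km
7–9: √((-0.262·111.32)² + (-1.318·63.4)²) = √(850.64622 + 6982.47415) = 88.505 km
8–9: √((-2.794·111.32)² + (-2.544·63.4)²) = √(96738.46655 + 26014.33507) = 350.361 km
Closest pair: 6–7 at 50.848 km.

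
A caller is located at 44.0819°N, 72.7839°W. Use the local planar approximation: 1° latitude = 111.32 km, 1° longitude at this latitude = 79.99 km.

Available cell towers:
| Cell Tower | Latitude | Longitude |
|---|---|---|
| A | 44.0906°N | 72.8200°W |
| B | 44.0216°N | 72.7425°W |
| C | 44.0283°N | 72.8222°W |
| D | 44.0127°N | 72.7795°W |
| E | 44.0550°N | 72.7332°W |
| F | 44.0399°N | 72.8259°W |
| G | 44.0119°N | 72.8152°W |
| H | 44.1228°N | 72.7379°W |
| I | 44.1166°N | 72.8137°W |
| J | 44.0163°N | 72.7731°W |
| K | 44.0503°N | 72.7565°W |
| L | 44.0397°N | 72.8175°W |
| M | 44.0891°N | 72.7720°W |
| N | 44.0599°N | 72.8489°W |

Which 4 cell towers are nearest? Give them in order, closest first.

Distances from 44.0819°N, 72.7839°W:
A: √((0.0087·111.32)² + (-0.0361·79.99)²) = √(0.937961 + 8.338459) = 3.0457 km
B: √((-0.0603·111.32)² + (0.0414·79.99)²) = √(45.058945 + 10.966602) = 7.4850 km
C: √((-0.0536·111.32)² + (-0.0383·79.99)²) = √(35.602129 + 9.385749) = 6.7073 km
D: √((-0.0692·111.32)² + (0.0044·79.99)²) = √(59.341509 + 0.123873) = 7.7114 km
E: √((-0.0269·111.32)² + (0.0507·79.99)²) = √(8.967078 + 16.447023) = 5.0412 km
F: √((-0.0420·111.32)² + (-0.0420·79.99)²) = √(21.859739 + 11.286778) = 5.7573 km
G: √((-0.0700·111.32)² + (-0.0313·79.99)²) = √(60.721498 + 6.268449) = 8.1847 km
H: √((0.0409·111.32)² + (0.0460·79.99)²) = √(20.729700 + 13.539015) = 5.8539 km
I: √((0.0347·111.32)² + (-0.0298·79.99)²) = √(14.921255 + 5.682035) = 4.5391 km
J: √((-0.0656·111.32)² + (0.0108·79.99)²) = √(53.327850 + 0.746309) = 7.3535 km
K: √((-0.0316·111.32)² + (0.0274·79.99)²) = √(12.374298 + 4.803663) = 4.1446 km
L: √((-0.0422·111.32)² + (-0.0336·79.99)²) = √(22.068423 + 7.223538) = 5.4122 km
M: √((0.0072·111.32)² + (0.0119·79.99)²) = √(0.642409 + 0.906077) = 1.2444 km
N: √((-0.0220·111.32)² + (-0.0650·79.99)²) = √(5.997797 + 27.033240) = 5.7473 km
Sorted: M (1.2444 km) < A (3.0457 km) < K (4.1446 km) < I (4.5391 km) < E (5.0412 km) < L (5.4122 km) < …

M, A, K, I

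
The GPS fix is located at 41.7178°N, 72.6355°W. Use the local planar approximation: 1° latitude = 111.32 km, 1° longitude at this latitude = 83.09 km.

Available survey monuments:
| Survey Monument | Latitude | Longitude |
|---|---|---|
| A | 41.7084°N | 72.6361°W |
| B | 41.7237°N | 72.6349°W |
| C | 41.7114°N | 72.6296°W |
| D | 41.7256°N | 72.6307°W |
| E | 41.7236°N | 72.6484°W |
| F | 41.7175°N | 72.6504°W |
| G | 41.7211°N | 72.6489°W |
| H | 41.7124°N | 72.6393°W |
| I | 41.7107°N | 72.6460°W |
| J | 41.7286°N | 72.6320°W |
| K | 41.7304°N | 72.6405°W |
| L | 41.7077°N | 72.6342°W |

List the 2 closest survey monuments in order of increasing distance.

B, H

Distances from 41.7178°N, 72.6355°W:
A: √((-0.0094·111.32)² + (-0.0006·83.09)²) = √(1.094970 + 0.002485) = 1.0476 km
B: √((0.0059·111.32)² + (0.0006·83.09)²) = √(0.431370 + 0.002485) = 0.6587 km
C: √((-0.0064·111.32)² + (0.0059·83.09)²) = √(0.507582 + 0.240326) = 0.8648 km
D: √((0.0078·111.32)² + (0.0048·83.09)²) = √(0.753938 + 0.159067) = 0.9555 km
E: √((0.0058·111.32)² + (-0.0129·83.09)²) = √(0.416872 + 1.148886) = 1.2513 km
F: √((-0.0003·111.32)² + (-0.0149·83.09)²) = √(0.001115 + 1.532746) = 1.2385 km
G: √((0.0033·111.32)² + (-0.0134·83.09)²) = √(0.134950 + 1.239673) = 1.1724 km
H: √((-0.0054·111.32)² + (-0.0038·83.09)²) = √(0.361355 + 0.099693) = 0.6790 km
I: √((-0.0071·111.32)² + (-0.0105·83.09)²) = √(0.624688 + 0.761160) = 1.1772 km
J: √((0.0108·111.32)² + (0.0035·83.09)²) = √(1.445419 + 0.084573) = 1.2369 km
K: √((0.0126·111.32)² + (-0.0050·83.09)²) = √(1.967377 + 0.172599) = 1.4629 km
L: √((-0.0101·111.32)² + (0.0013·83.09)²) = √(1.264122 + 0.011668) = 1.1295 km
Sorted: B (0.6587 km) < H (0.6790 km) < C (0.8648 km) < D (0.9555 km) < …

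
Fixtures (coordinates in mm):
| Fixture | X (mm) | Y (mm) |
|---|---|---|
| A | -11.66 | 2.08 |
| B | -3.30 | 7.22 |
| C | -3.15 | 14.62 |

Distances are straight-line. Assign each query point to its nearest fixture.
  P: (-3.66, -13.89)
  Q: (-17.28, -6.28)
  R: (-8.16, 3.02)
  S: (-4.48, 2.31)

P→A; Q→A; R→A; S→B

P at (-3.66, -13.89):
  A: √((-8.00)² + (15.97)²) = √(64.0000 + 255.0409) = 17.86 mm
  B: √((0.36)² + (21.11)²) = √(0.1296 + 445.6321) = 21.11 mm
  C: √((0.51)² + (28.51)²) = √(0.2601 + 812.8201) = 28.51 mm
  → nearest: A (17.86 mm)
Q at (-17.28, -6.28):
  A: √((5.62)² + (8.36)²) = √(31.5844 + 69.8896) = 10.07 mm
  B: √((13.98)² + (13.50)²) = √(195.4404 + 182.2500) = 19.43 mm
  C: √((14.13)² + (20.90)²) = √(199.6569 + 436.8100) = 25.23 mm
  → nearest: A (10.07 mm)
R at (-8.16, 3.02):
  A: √((-3.50)² + (-0.94)²) = √(12.2500 + 0.8836) = 3.62 mm
  B: √((4.86)² + (4.20)²) = √(23.6196 + 17.6400) = 6.42 mm
  C: √((5.01)² + (11.60)²) = √(25.1001 + 134.5600) = 12.64 mm
  → nearest: A (3.62 mm)
S at (-4.48, 2.31):
  A: √((-7.18)² + (-0.23)²) = √(51.5524 + 0.0529) = 7.18 mm
  B: √((1.18)² + (4.91)²) = √(1.3924 + 24.1081) = 5.05 mm
  C: √((1.33)² + (12.31)²) = √(1.7689 + 151.5361) = 12.38 mm
  → nearest: B (5.05 mm)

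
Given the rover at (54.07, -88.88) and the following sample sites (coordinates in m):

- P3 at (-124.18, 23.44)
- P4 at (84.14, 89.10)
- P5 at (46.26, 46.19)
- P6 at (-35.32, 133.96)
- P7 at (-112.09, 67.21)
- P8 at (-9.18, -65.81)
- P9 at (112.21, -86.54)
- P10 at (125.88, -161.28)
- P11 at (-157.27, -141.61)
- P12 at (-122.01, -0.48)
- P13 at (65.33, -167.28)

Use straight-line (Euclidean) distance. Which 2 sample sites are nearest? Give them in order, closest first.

P9, P8

Distances from (54.07, -88.88):
P3: 210.69 m
P4: 180.50 m
P5: 135.30 m
P6: 240.10 m
P7: 227.98 m
P8: 67.33 m
P9: 58.19 m
P10: 101.97 m
P11: 217.82 m
P12: 197.02 m
P13: 79.20 m
Sorted: P9 (58.19 m) < P8 (67.33 m) < P13 (79.20 m) < P10 (101.97 m) < …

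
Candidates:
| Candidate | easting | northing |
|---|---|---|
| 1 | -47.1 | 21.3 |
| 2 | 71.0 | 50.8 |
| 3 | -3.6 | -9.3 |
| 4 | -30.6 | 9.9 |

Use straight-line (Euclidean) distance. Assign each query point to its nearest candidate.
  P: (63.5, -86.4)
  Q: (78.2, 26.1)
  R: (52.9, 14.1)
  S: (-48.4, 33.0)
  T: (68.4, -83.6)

P at (63.5, -86.4):
  1: √((-110.6)² + (107.7)²) = √(12232.360 + 11599.290) = 154.4
  2: √((7.5)² + (137.2)²) = √(56.250 + 18823.840) = 137.4
  3: √((-67.1)² + (77.1)²) = √(4502.410 + 5944.410) = 102.2
  4: √((-94.1)² + (96.3)²) = √(8854.810 + 9273.690) = 134.6
  → nearest: 3 (102.2)
Q at (78.2, 26.1):
  1: √((-125.3)² + (-4.8)²) = √(15700.090 + 23.040) = 125.4
  2: √((-7.2)² + (24.7)²) = √(51.840 + 610.090) = 25.7
  3: √((-81.8)² + (-35.4)²) = √(6691.240 + 1253.160) = 89.1
  4: √((-108.8)² + (-16.2)²) = √(11837.440 + 262.440) = 110.0
  → nearest: 2 (25.7)
R at (52.9, 14.1):
  1: √((-100.0)² + (7.2)²) = √(10000.000 + 51.840) = 100.3
  2: √((18.1)² + (36.7)²) = √(327.610 + 1346.890) = 40.9
  3: √((-56.5)² + (-23.4)²) = √(3192.250 + 547.560) = 61.2
  4: √((-83.5)² + (-4.2)²) = √(6972.250 + 17.640) = 83.6
  → nearest: 2 (40.9)
S at (-48.4, 33.0):
  1: √((1.3)² + (-11.7)²) = √(1.690 + 136.890) = 11.8
  2: √((119.4)² + (17.8)²) = √(14256.360 + 316.840) = 120.7
  3: √((44.8)² + (-42.3)²) = √(2007.040 + 1789.290) = 61.6
  4: √((17.8)² + (-23.1)²) = √(316.840 + 533.610) = 29.2
  → nearest: 1 (11.8)
T at (68.4, -83.6):
  1: √((-115.5)² + (104.9)²) = √(13340.250 + 11004.010) = 156.0
  2: √((2.6)² + (134.4)²) = √(6.760 + 18063.360) = 134.4
  3: √((-72.0)² + (74.3)²) = √(5184.000 + 5520.490) = 103.5
  4: √((-99.0)² + (93.5)²) = √(9801.000 + 8742.250) = 136.2
  → nearest: 3 (103.5)

P→3; Q→2; R→2; S→1; T→3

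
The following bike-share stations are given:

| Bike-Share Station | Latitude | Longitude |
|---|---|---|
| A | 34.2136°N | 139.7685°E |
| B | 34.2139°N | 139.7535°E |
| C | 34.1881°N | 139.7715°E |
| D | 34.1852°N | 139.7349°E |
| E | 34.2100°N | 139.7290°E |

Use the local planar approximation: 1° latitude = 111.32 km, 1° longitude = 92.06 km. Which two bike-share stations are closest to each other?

Pairwise distances:
A–B: √((0.0003·111.32)² + (-0.0150·92.06)²) = √(0.001115 + 1.906885) = 1.3813 km
A–C: √((-0.0255·111.32)² + (0.0030·92.06)²) = √(8.057991 + 0.076275) = 2.8521 km
A–D: √((-0.0284·111.32)² + (-0.0336·92.06)²) = √(9.995006 + 9.567985) = 4.4230 km
A–E: √((-0.0036·111.32)² + (-0.0395·92.06)²) = √(0.160602 + 13.223187) = 3.6584 km
B–C: √((-0.0258·111.32)² + (0.0180·92.06)²) = √(8.248706 + 2.745914) = 3.3158 km
B–D: √((-0.0287·111.32)² + (-0.0186·92.06)²) = √(10.207284 + 2.932026) = 3.6248 km
B–E: √((-0.0039·111.32)² + (-0.0245·92.06)²) = √(0.188484 + 5.087145) = 2.2969 km
C–D: √((-0.0029·111.32)² + (-0.0366·92.06)²) = √(0.104218 + 11.352829) = 3.3848 km
C–E: √((0.0219·111.32)² + (-0.0425·92.06)²) = √(5.943395 + 15.308048) = 4.6099 km
D–E: √((0.0248·111.32)² + (-0.0059·92.06)²) = √(7.621663 + 0.295016) = 2.8137 km
Closest pair: A–B at 1.3813 km.

A and B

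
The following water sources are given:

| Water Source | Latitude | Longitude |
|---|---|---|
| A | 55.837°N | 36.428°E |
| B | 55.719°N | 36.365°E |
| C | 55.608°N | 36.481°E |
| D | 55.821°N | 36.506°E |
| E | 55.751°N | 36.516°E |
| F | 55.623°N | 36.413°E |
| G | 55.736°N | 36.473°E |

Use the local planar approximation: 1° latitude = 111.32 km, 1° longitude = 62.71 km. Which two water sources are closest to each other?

E and G

Pairwise distances:
A–B: 13.717 km
A–C: 25.708 km
A–D: 5.206 km
A–E: 11.050 km
A–F: 23.841 km
A–G: 11.592 km
B–C: 14.339 km
B–D: 14.391 km
B–E: 10.117 km
B–F: 11.103 km
B–G: 7.032 km
C–D: 23.763 km
C–E: 16.069 km
C–F: 4.580 km
C–G: 14.258 km
D–E: 7.818 km
D–F: 22.800 km
D–G: 9.686 km
E–F: 15.645 km
E–G: 3.172 km
F–G: 13.130 km
Closest pair: E–G at 3.172 km.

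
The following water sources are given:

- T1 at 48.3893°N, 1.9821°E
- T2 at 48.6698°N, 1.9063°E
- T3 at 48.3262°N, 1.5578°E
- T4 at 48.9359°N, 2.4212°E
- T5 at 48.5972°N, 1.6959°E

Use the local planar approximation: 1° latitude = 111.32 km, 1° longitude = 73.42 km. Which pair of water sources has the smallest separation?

Pairwise distances:
T1–T2: √((0.2805·111.32)² + (-0.0758·73.42)²) = √(975.016862 + 30.971852) = 31.7173 km
T1–T3: √((-0.0631·111.32)² + (-0.4243·73.42)²) = √(49.340678 + 970.453708) = 31.9342 km
T1–T4: √((0.5466·111.32)² + (0.4391·73.42)²) = √(3702.419717 + 1039.335196) = 68.8604 km
T1–T5: √((0.2079·111.32)² + (-0.2862·73.42)²) = √(535.618260 + 441.537932) = 31.2595 km
T2–T3: √((-0.3436·111.32)² + (-0.3485·73.42)²) = √(1463.028228 + 654.687916) = 46.0186 km
T2–T4: √((0.2661·111.32)² + (0.5149·73.42)²) = √(877.477814 + 1429.139240) = 48.0273 km
T2–T5: √((-0.0726·111.32)² + (-0.2104·73.42)²) = √(65.316008 + 238.627357) = 17.4340 km
T3–T4: √((0.6097·111.32)² + (0.8634·73.42)²) = √(4606.581778 + 4018.397075) = 92.8708 km
T3–T5: √((0.2710·111.32)² + (0.1381·73.42)²) = √(910.091330 + 102.805445) = 31.8260 km
T4–T5: √((-0.3387·111.32)² + (-0.7253·73.42)²) = √(1421.597950 + 2835.725021) = 65.2482 km
Closest pair: T2–T5 at 17.4340 km.

T2 and T5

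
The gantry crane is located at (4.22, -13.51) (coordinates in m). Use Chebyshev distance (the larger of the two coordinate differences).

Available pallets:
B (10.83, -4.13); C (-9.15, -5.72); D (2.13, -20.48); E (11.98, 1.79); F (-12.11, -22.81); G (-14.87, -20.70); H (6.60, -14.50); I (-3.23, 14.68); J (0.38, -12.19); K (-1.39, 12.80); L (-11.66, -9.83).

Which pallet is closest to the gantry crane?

H

Distances from (4.22, -13.51):
B: max(|6.61|, |9.38|) = 9.38 m
C: max(|-13.37|, |7.79|) = 13.37 m
D: max(|-2.09|, |-6.97|) = 6.97 m
E: max(|7.76|, |15.30|) = 15.30 m
F: max(|-16.33|, |-9.30|) = 16.33 m
G: max(|-19.09|, |-7.19|) = 19.09 m
H: max(|2.38|, |-0.99|) = 2.38 m
I: max(|-7.45|, |28.19|) = 28.19 m
J: max(|-3.84|, |1.32|) = 3.84 m
K: max(|-5.61|, |26.31|) = 26.31 m
L: max(|-15.88|, |3.68|) = 15.88 m
Minimum: H at 2.38 m.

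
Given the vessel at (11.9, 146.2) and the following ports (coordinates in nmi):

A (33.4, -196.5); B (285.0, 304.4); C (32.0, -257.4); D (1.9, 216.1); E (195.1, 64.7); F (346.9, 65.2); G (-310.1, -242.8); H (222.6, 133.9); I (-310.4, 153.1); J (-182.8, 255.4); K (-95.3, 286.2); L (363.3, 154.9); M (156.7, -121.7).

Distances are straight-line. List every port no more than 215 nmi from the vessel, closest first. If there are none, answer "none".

D, K, E, H

Distances from (11.9, 146.2):
A: 343.4 nmi
B: 315.6 nmi
C: 404.1 nmi
D: 70.6 nmi
E: 200.5 nmi
F: 344.7 nmi
G: 505.0 nmi
H: 211.1 nmi
I: 322.4 nmi
J: 223.2 nmi
K: 176.3 nmi
L: 351.5 nmi
M: 304.5 nmi
Threshold 215 nmi: D (70.6 nmi), K (176.3 nmi), E (200.5 nmi), H (211.1 nmi) are within range.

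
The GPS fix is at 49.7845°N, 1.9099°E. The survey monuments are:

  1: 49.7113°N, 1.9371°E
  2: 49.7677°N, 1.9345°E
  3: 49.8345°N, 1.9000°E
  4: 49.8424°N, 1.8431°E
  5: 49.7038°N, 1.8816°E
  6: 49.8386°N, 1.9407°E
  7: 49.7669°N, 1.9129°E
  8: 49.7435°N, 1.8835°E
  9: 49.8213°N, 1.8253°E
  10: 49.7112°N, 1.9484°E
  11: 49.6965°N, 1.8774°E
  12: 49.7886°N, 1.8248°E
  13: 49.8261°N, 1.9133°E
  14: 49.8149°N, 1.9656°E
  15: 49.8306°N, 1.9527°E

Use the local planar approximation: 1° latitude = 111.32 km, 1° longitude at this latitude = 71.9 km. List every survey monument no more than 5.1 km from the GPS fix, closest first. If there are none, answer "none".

7, 2, 13, 8

Distances from 49.7845°N, 1.9099°E:
1: √((-0.0732·111.32)² + (0.0272·71.9)²) = √(66.400073 + 3.824684) = 8.3800 km
2: √((-0.0168·111.32)² + (0.0246·71.9)²) = √(3.497558 + 3.128441) = 2.5741 km
3: √((0.0500·111.32)² + (-0.0099·71.9)²) = √(30.980356 + 0.506673) = 5.6113 km
4: √((0.0579·111.32)² + (-0.0668·71.9)²) = √(41.543542 + 23.068041) = 8.0381 km
5: √((-0.0807·111.32)² + (-0.0283·71.9)²) = √(80.703703 + 4.140289) = 9.2111 km
6: √((0.0541·111.32)² + (0.0308·71.9)²) = √(36.269446 + 4.904099) = 6.4167 km
7: √((-0.0176·111.32)² + (0.0030·71.9)²) = √(3.838590 + 0.046526) = 1.9711 km
8: √((-0.0410·111.32)² + (-0.0264·71.9)²) = √(20.831191 + 3.603011) = 4.9431 km
9: √((0.0368·111.32)² + (-0.0846·71.9)²) = √(16.781935 + 36.999726) = 7.3336 km
10: √((-0.0733·111.32)² + (0.0385·71.9)²) = √(66.581618 + 7.662654) = 8.6165 km
11: √((-0.0880·111.32)² + (-0.0325·71.9)²) = √(95.964751 + 5.460401) = 10.0710 km
12: √((0.0041·111.32)² + (-0.0851·71.9)²) = √(0.208312 + 37.438367) = 6.1357 km
13: √((0.0416·111.32)² + (0.0034·71.9)²) = √(21.445346 + 0.059761) = 4.6374 km
14: √((0.0304·111.32)² + (0.0557·71.9)²) = √(11.452322 + 16.038663) = 5.2432 km
15: √((0.0461·111.32)² + (0.0428·71.9)²) = √(26.335905 + 9.469898) = 5.9838 km
Threshold 5.1 km: 7 (1.9711 km), 2 (2.5741 km), 13 (4.6374 km), 8 (4.9431 km) are within range.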